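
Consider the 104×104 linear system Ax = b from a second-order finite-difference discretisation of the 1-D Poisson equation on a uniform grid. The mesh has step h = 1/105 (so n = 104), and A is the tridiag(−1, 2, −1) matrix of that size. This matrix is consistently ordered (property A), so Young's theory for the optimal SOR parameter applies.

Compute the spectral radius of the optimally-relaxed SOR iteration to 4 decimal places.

ρ_J = max_k |cos(kπ/105)| = cos(π/105) = 0.9996
√(1−ρ_J²) simplifies to sin(π/105) = 0.02992.
Then 2/(1+√(1−ρ_J²)) = 2/(1+0.02992); ω* = 2/1.02992 = 1.9419.
[ρ_SOR] ω* − 1 = 0.9419.

ρ_SOR = 0.9419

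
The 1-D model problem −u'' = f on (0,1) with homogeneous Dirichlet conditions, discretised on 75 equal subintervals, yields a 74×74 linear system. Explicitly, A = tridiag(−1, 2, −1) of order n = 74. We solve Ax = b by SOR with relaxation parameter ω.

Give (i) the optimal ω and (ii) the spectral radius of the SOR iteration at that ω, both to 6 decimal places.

½·tridiag(1,0,1) at n=74: λ_k = cos(kπ/75); max |λ| at k=1 ⇒ ρ_J = cos(π/75) ≈ 0.999123.
root = sin(π/75) = 0.0418757  (since 1−cos² = sin²).
ω* = 2/(1+0.0418757) = 1.919615
Hence ρ(B_{ω*}) = 1.919615 − 1 = 0.919615.

ω* = 1.919615, ρ_SOR = 0.919615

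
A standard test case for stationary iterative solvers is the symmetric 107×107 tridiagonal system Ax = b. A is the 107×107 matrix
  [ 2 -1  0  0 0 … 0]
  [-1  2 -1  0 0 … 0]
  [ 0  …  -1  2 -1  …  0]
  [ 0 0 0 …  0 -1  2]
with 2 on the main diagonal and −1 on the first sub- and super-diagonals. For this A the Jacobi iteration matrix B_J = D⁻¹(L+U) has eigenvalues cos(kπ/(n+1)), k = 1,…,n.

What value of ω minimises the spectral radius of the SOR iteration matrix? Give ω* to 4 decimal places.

n=107: λ(B_J) = 1 − λ(A)/2 = cos(kπ/108); k=1 gives ρ_J = 0.9996.
root = sin(π/108) = 0.02908  (since 1−cos² = sin²).
Young: ω* = 2/(1+√(1−ρ_J²)) = 2/(1+0.02908) = 2/1.02908 = 1.9435.
ρ_SOR = ω* − 1 = 1.9435 − 1 = 0.9435.

ω* = 1.9435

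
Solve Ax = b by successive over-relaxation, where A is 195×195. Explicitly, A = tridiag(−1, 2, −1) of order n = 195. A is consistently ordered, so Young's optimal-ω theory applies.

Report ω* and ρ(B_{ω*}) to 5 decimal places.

ω* = 1.96845, ρ_SOR = 0.96845

spectrum of D⁻¹(L+U) = {cos(kπ/196) : 1≤k≤195}; ρ_J = cos(π/196) = 0.99987.
√(1−ρ_J²) simplifies to sin(π/196) = 0.016028.
[ω*] 2 ÷ (1 + 0.016028) = 2 ÷ 1.016028 = 1.96845.
and ρ(B_{ω*}) = 1.96845 − 1 = 0.96845.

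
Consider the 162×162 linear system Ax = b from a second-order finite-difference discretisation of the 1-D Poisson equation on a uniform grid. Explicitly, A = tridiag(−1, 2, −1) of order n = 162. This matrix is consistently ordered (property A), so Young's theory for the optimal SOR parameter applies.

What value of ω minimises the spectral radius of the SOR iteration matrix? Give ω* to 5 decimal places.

ω* = 1.96218

With n=162, ρ(Jacobi) = cos(π/163) = 0.99981.
root = sin(π/163) = 0.019272  (since 1−cos² = sin²).
So ω* = 2/1.019272 = 1.96218 (Young).
ρ_SOR = ω* − 1 ≈ 0.96218.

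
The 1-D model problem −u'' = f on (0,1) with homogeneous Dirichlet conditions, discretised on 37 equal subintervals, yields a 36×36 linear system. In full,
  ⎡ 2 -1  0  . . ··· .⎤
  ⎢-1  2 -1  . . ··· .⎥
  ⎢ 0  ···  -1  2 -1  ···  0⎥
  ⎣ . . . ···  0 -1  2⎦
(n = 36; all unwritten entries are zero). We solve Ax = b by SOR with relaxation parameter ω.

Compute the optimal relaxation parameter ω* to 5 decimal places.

ω* = 1.84365

ρ_J = max_k |cos(kπ/37)| = cos(π/37) = 0.99640
√(1 − cos²(π/37)) = sin(π/37) ≈ 0.084806.
ω* = 2/(1+0.084806) = 1.84365
ρ_SOR = ω* − 1 = 1.84365 − 1 = 0.84365.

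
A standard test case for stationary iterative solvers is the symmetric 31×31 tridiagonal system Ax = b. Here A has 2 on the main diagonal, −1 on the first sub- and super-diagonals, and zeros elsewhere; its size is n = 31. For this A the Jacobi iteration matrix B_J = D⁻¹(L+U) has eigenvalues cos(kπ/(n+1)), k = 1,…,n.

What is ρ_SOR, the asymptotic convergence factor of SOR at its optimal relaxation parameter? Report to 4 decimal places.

ρ_SOR = 0.8215

ρ_J = max_k |cos(kπ/32)| = cos(π/32) = 0.9952
√(1−ρ_J²) = |sin(π/32)| = 0.09802
[ω*] 2 ÷ (1 + 0.09802) = 2 ÷ 1.09802 = 1.8215.
and ρ(B_{ω*}) = 1.8215 − 1 = 0.8215.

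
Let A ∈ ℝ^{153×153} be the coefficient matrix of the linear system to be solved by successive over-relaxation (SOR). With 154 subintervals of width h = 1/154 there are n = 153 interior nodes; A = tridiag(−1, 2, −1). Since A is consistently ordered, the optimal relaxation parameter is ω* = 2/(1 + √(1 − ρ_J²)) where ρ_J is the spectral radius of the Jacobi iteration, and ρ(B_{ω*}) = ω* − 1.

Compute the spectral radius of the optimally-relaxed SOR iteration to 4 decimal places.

ρ_SOR = 0.9600

spectrum of D⁻¹(L+U) = {cos(kπ/154) : 1≤k≤153}; ρ_J = cos(π/154) = 0.9998.
1 − cos²(π/154) = sin²(π/154) ⇒ √(1−ρ_J²) = sin(π/154) = 0.02040.
So ω* = 2/1.02040 = 1.9600 (Young).
Hence ρ(B_{ω*}) = 1.9600 − 1 = 0.9600.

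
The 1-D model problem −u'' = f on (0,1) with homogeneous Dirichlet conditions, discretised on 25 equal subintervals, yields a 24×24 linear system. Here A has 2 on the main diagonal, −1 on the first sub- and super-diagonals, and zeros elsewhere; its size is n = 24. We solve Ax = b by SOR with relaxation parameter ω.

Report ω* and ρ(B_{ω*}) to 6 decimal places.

ω* = 1.777251, ρ_SOR = 0.777251

With n=24, ρ(Jacobi) = cos(π/25) = 0.992115.
√(1−ρ_J²) simplifies to sin(π/25) = 0.1253332.
Young: ω* = 2/(1+√(1−ρ_J²)) = 2/(1+0.1253332) = 2/1.1253332 = 1.777251.
ρ(B_{ω*}) = ω*−1 = 0.777251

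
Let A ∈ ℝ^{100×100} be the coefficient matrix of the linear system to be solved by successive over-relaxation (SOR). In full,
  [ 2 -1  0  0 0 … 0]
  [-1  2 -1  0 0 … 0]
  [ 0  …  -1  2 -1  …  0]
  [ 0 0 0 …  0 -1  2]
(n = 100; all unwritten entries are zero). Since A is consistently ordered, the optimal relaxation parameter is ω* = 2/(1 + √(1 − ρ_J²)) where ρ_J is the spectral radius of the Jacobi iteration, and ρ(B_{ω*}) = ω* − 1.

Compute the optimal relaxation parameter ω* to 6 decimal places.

ω* = 1.939676

½·tridiag(1,0,1) at n=100: λ_k = cos(kπ/101); max |λ| at k=1 ⇒ ρ_J = cos(π/101) ≈ 0.999516.
√(1−ρ_J²) = |sin(π/101)| = 0.0310999
ω* = 2/(1+0.0310999) = 1.939676
ρ_SOR = ω* − 1 ≈ 0.939676.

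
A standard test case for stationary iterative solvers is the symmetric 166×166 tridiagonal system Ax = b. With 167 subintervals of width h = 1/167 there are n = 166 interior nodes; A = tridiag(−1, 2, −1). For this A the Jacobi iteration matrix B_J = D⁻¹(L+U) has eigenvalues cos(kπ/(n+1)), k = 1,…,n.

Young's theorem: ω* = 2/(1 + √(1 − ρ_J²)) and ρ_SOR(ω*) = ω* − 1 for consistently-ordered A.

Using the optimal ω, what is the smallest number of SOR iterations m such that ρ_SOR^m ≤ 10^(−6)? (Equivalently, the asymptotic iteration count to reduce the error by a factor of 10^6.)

m = 368

spectrum of D⁻¹(L+U) = {cos(kπ/167) : 1≤k≤166}; ρ_J = cos(π/167) = 0.9998231.
1 − cos²(π/167) = sin²(π/167) ⇒ √(1−ρ_J²) = sin(π/167) = 0.0188108.
ω* = 2/(1+0.0188108) = 1.9630730
Hence ρ(B_{ω*}) = 1.9630730 − 1 = 0.9630730.
(0.9630730)^m ≤ 10^{−6}  ⇒  m·ln(0.9630730) ≤ −6·ln10  ⇒  m ≥ 367.179  ⇒  m = 368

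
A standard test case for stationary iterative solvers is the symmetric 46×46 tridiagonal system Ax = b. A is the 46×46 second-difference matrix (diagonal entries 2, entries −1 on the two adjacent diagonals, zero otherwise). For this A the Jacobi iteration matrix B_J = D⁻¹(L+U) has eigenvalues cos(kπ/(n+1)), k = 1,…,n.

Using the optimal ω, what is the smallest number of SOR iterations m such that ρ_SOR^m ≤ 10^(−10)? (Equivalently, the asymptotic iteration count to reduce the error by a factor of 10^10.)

½·tridiag(1,0,1) at n=46: λ_k = cos(kπ/47); max |λ| at k=1 ⇒ ρ_J = cos(π/47) ≈ 0.9977669.
√(1−ρ_J²) simplifies to sin(π/47) = 0.0667926.
ω* = 2 / (1 + 0.0667926) = 2 / 1.0667926 ≈ 1.8747787.
ρ(B_{ω*}) = ω*−1 = 0.8747787
(0.8747787)^m ≤ 10^{−10}  ⇒  m·ln(0.8747787) ≤ −10·ln10  ⇒  m ≥ 172.113  ⇒  m = 173

m = 173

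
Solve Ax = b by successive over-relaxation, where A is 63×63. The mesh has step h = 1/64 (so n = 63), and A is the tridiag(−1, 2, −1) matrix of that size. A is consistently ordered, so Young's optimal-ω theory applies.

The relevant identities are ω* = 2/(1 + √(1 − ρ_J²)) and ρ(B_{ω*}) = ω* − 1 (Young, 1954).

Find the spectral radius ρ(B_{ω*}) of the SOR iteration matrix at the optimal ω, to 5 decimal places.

ρ_SOR = 0.90645

ρ_J = max_k |cos(kπ/64)| = cos(π/64) = 0.99880
1 − cos²(π/64) = sin²(π/64) ⇒ √(1−ρ_J²) = sin(π/64) = 0.049068.
Then 2/(1+√(1−ρ_J²)) = 2/(1+0.049068); ω* = 2/1.049068 = 1.90645.
At ω = 1.90645 every |λ(B_ω)| = ω−1, so ρ_SOR = 0.90645.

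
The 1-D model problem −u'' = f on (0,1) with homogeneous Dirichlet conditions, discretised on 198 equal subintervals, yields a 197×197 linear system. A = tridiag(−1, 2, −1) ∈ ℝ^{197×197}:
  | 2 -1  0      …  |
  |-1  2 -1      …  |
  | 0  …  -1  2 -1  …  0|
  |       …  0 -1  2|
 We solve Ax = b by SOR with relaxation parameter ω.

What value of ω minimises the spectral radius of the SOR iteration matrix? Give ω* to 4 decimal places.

B_J for the 197×197 system has eigenvalues cos(kπ/198); ρ_J = cos(π/198) = 0.9999.
1 − cos²(π/198) = sin²(π/198) ⇒ √(1−ρ_J²) = sin(π/198) = 0.01587.
Then 2/(1+√(1−ρ_J²)) = 2/(1+0.01587); ω* = 2/1.01587 = 1.9688.
Hence ρ(B_{ω*}) = 1.9688 − 1 = 0.9688.

ω* = 1.9688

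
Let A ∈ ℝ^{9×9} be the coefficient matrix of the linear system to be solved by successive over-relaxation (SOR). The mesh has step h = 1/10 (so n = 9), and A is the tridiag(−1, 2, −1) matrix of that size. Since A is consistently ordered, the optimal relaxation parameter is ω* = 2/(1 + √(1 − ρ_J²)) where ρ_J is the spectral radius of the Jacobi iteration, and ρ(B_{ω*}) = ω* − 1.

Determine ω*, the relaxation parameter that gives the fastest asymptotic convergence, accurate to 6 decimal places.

ω* = 1.527864

[ρ_J] n=9: ρ(B_J) = cos(π/(n+1)) = cos(π/10) = 0.951057.
1 − cos²(π/10) = sin²(π/10) ⇒ √(1−ρ_J²) = sin(π/10) = 0.3090170.
[ω*] 2 ÷ (1 + 0.3090170) = 2 ÷ 1.3090170 = 1.527864.
[ρ_SOR] ω* − 1 = 0.527864.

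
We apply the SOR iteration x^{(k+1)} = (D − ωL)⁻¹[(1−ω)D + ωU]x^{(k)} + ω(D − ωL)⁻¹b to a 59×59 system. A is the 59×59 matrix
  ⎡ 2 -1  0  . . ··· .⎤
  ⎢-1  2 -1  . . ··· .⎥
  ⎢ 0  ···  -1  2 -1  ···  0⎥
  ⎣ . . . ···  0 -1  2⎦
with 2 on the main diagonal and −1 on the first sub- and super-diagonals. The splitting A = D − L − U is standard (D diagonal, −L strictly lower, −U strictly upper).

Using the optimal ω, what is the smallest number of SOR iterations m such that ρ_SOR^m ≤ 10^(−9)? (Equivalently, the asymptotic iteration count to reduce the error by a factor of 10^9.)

n=59: λ(B_J) = 1 − λ(A)/2 = cos(kπ/60); k=1 gives ρ_J = 0.9986295.
√(1−ρ_J²) = |sin(π/60)| = 0.0523360
[ω*] 2 ÷ (1 + 0.0523360) = 2 ÷ 1.0523360 = 1.9005337.
Hence ρ(B_{ω*}) = 1.9005337 − 1 = 0.9005337.
For 9 digits: m = 9·ln10 / (−ln 0.9005337) = 20.7233/0.104768 = 197.802; round up → m = 198.

m = 198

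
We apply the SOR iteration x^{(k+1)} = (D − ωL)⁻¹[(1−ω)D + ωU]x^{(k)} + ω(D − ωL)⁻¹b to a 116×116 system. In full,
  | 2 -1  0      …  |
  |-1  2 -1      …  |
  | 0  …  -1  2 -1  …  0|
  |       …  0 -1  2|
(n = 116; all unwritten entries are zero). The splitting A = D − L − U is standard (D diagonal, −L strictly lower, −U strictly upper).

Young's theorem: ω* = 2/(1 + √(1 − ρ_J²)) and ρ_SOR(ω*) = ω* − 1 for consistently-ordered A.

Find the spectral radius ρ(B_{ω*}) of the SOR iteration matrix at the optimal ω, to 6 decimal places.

ρ_SOR = 0.947708

½·tridiag(1,0,1) at n=116: λ_k = cos(kπ/117); max |λ| at k=1 ⇒ ρ_J = cos(π/117) ≈ 0.999640.
1 − cos²(π/117) = sin²(π/117) ⇒ √(1−ρ_J²) = sin(π/117) = 0.0268480.
So ω* = 2/1.0268480 = 1.947708 (Young).
ρ_SOR = ω* − 1 ≈ 0.947708.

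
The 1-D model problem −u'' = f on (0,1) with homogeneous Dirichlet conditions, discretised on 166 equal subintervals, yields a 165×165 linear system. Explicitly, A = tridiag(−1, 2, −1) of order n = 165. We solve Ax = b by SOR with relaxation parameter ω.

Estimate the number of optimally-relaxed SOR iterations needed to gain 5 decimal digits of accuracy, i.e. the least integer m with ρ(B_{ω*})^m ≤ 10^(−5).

m = 305

n=165: λ(B_J) = 1 − λ(A)/2 = cos(kπ/166); k=1 gives ρ_J = 0.9998209.
1 − cos²(π/166) = sin²(π/166) ⇒ √(1−ρ_J²) = sin(π/166) = 0.0189241.
ω* = 2 / (1 + 0.0189241) = 2 / 1.0189241 ≈ 1.9628547.
ρ(B_{ω*}) = ω*−1 = 0.9628547
For 5 digits: m = 5·ln10 / (−ln 0.9628547) = 11.5129/0.0378528 = 304.149; round up → m = 305.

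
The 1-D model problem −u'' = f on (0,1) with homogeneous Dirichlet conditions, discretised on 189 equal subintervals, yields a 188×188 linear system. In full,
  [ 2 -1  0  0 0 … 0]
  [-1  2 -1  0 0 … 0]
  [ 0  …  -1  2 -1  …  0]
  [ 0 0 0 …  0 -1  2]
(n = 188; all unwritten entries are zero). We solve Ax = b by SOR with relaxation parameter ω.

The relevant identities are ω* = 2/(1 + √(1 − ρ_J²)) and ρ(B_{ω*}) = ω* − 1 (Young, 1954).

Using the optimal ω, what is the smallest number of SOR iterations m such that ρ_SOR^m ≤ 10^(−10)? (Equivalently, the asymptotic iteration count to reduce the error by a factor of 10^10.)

m = 693

[ρ_J] n=188: ρ(B_J) = cos(π/(n+1)) = cos(π/189) = 0.9998619.
1 − cos²(π/189) = sin²(π/189) ⇒ √(1−ρ_J²) = sin(π/189) = 0.0166214.
ω* = 2 / (1 + 0.0166214) = 2 / 1.0166214 ≈ 1.9673007.
ρ_SOR = ω* − 1 ≈ 0.9673007.
m ≥ 10·ln10 / (−ln 0.9673007) = 692.594; smallest integer m = 693.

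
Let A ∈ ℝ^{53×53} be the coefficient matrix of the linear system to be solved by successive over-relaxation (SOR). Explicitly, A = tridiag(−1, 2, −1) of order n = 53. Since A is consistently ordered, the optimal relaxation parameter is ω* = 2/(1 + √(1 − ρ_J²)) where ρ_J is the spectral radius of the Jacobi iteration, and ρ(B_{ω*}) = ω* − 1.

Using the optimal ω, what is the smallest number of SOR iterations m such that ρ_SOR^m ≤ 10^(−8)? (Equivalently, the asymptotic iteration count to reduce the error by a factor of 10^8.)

ρ_J = max_k |cos(kπ/54)| = cos(π/54) = 0.9983082
root = sin(π/54) = 0.0581448  (since 1−cos² = sin²).
So ω* = 2/1.0581448 = 1.8901005 (Young).
ρ_SOR = ω* − 1 ≈ 0.8901005.
8·ln10 = 18.4207; −ln(0.8901005) = 0.116421; m = ⌈18.4207/0.116421⌉ = ⌈158.225⌉ = 159.

m = 159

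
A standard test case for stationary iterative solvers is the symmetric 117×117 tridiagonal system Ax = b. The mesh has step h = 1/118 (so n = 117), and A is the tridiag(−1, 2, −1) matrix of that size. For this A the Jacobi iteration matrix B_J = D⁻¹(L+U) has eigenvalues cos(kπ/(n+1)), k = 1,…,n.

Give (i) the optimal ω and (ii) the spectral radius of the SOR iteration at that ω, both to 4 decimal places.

[ρ_J] n=117: ρ(B_J) = cos(π/(n+1)) = cos(π/118) = 0.9996.
√(1−ρ_J²) = |sin(π/118)| = 0.02662
Young: ω* = 2/(1+√(1−ρ_J²)) = 2/(1+0.02662) = 2/1.02662 = 1.9481.
At ω = 1.9481 every |λ(B_ω)| = ω−1, so ρ_SOR = 0.9481.

ω* = 1.9481, ρ_SOR = 0.9481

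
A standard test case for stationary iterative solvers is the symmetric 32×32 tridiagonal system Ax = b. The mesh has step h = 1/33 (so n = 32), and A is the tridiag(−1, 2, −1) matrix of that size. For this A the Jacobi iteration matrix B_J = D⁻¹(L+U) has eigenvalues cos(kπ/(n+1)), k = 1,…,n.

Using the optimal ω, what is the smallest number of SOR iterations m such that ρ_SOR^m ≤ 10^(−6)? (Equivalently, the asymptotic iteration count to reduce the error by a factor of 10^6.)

m = 73

½·tridiag(1,0,1) at n=32: λ_k = cos(kπ/33); max |λ| at k=1 ⇒ ρ_J = cos(π/33) ≈ 0.9954719.
√(1−ρ_J²) = |sin(π/33)| = 0.0950560
ω* = 2/(1 + 0.0950560) = 2/1.0950560 = 1.8263906.
and ρ(B_{ω*}) = 1.8263906 − 1 = 0.8263906.
6·ln10 = 13.8155; −ln(0.8263906) = 0.190688; m = ⌈13.8155/0.190688⌉ = ⌈72.451⌉ = 73.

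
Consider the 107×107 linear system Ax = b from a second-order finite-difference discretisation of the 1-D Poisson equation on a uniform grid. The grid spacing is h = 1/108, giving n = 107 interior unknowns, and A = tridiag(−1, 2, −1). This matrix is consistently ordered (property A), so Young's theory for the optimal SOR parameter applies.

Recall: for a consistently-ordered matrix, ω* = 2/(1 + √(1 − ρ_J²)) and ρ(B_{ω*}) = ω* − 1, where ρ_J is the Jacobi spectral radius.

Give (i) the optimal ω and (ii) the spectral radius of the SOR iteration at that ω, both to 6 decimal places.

ω* = 1.943475, ρ_SOR = 0.943475

ρ_J = max_k |cos(kπ/108)| = cos(π/108) = 0.999577
root = sin(π/108) = 0.0290847  (since 1−cos² = sin²).
[ω*] 2 ÷ (1 + 0.0290847) = 2 ÷ 1.0290847 = 1.943475.
At ω = 1.943475 every |λ(B_ω)| = ω−1, so ρ_SOR = 0.943475.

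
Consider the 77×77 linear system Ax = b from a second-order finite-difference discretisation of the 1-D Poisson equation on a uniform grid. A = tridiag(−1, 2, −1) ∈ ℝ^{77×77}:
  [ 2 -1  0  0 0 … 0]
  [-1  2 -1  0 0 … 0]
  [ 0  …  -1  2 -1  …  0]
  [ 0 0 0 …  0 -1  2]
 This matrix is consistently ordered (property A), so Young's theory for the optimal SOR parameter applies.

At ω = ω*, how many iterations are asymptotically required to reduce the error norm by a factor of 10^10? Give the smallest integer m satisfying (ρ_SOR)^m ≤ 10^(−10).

ρ_J = max_k |cos(kπ/78)| = cos(π/78) = 0.9991890
√(1−ρ_J²) = |sin(π/78)| = 0.0402659
Then 2/(1+√(1−ρ_J²)) = 2/(1+0.0402659); ω* = 2/1.0402659 = 1.9225854.
At ω = 1.9225854 every |λ(B_ω)| = ω−1, so ρ_SOR = 0.9225854.
10·ln10 = 23.0259; −ln(0.9225854) = 0.0805753; m = ⌈23.0259/0.0805753⌉ = ⌈285.769⌉ = 286.

m = 286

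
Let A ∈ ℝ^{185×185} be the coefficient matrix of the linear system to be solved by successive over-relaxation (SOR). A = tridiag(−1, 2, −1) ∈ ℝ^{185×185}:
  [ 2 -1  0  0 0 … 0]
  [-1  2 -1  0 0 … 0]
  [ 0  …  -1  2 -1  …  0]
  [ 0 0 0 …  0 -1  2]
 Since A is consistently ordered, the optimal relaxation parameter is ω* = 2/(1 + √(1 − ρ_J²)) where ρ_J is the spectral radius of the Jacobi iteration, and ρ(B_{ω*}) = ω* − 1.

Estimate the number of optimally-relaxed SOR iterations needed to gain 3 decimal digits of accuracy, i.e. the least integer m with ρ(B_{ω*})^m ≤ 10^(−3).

m = 205

n=185: λ(B_J) = 1 − λ(A)/2 = cos(kπ/186); k=1 gives ρ_J = 0.9998574.
√(1−ρ_J²) simplifies to sin(π/186) = 0.0168895.
ω* = 2/(1 + 0.0168895) = 2/1.0168895 = 1.9667820.
[ρ_SOR] ω* − 1 = 0.9667820.
3·ln10 = 6.90776; −ln(0.9667820) = 0.0337822; m = ⌈6.90776/0.0337822⌉ = ⌈204.479⌉ = 205.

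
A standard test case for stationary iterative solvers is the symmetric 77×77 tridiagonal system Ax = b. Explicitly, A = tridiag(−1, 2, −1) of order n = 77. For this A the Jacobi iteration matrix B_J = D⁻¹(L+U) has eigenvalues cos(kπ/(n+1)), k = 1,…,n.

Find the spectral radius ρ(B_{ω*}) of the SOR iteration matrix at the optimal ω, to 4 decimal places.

B_J for the 77×77 system has eigenvalues cos(kπ/78); ρ_J = cos(π/78) = 0.9992.
√(1 − cos²(π/78)) = sin(π/78) ≈ 0.04027.
ω* = 2/(1+0.04027) = 1.9226
ρ_SOR = ω* − 1 = 1.9226 − 1 = 0.9226.

ρ_SOR = 0.9226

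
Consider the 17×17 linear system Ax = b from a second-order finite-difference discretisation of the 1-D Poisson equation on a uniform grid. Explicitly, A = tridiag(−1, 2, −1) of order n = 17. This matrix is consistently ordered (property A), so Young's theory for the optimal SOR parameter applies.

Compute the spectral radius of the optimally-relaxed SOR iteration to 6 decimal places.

ρ_SOR = 0.704088

n=17: λ(B_J) = 1 − λ(A)/2 = cos(kπ/18); k=1 gives ρ_J = 0.984808.
1 − cos²(π/18) = sin²(π/18) ⇒ √(1−ρ_J²) = sin(π/18) = 0.1736482.
ω* = 2/(1 + 0.1736482) = 2/1.1736482 = 1.704088.
[ρ_SOR] ω* − 1 = 0.704088.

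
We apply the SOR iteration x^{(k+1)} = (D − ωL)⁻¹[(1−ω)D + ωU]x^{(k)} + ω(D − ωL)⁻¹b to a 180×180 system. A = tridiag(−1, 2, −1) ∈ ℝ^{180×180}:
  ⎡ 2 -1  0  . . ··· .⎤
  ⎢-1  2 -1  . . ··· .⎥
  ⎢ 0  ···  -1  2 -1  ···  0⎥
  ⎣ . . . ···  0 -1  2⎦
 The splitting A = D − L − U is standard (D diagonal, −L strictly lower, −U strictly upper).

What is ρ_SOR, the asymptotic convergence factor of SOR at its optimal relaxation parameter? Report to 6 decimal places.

ρ_SOR = 0.965880

B_J for the 180×180 system has eigenvalues cos(kπ/181); ρ_J = cos(π/181) = 0.999849.
root = sin(π/181) = 0.0173560  (since 1−cos² = sin²).
[ω*] 2 ÷ (1 + 0.0173560) = 2 ÷ 1.0173560 = 1.965880.
Hence ρ(B_{ω*}) = 1.965880 − 1 = 0.965880.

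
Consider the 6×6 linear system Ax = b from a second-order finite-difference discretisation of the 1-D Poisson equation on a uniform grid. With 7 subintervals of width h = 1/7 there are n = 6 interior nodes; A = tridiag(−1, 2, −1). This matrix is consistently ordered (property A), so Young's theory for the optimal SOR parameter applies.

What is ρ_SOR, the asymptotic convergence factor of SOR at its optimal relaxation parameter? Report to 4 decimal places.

ρ_SOR = 0.3948

n=6: λ(B_J) = 1 − λ(A)/2 = cos(kπ/7); k=1 gives ρ_J = 0.9010.
√(1−ρ_J²) simplifies to sin(π/7) = 0.43388.
ω* = 2/(1 + 0.43388) = 2/1.43388 = 1.3948.
and ρ(B_{ω*}) = 1.3948 − 1 = 0.3948.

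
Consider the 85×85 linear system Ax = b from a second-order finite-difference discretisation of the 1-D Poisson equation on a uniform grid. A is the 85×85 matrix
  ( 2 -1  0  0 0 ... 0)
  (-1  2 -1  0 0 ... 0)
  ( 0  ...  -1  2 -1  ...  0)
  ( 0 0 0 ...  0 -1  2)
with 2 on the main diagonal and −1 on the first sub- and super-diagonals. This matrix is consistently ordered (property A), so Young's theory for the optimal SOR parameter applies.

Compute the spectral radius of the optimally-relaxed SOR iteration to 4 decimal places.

ρ_SOR = 0.9295

n=85: λ(B_J) = 1 − λ(A)/2 = cos(kπ/86); k=1 gives ρ_J = 0.9993.
√(1−ρ_J²) simplifies to sin(π/86) = 0.03652.
ω* = 2/(1 + 0.03652) = 2/1.03652 = 1.9295.
ρ_SOR = ω* − 1 = 1.9295 − 1 = 0.9295.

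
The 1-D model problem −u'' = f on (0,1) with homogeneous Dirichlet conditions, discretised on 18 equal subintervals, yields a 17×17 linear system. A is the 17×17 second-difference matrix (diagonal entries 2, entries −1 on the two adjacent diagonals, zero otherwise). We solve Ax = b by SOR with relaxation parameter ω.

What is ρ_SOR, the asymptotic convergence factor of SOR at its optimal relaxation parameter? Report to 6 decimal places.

½·tridiag(1,0,1) at n=17: λ_k = cos(kπ/18); max |λ| at k=1 ⇒ ρ_J = cos(π/18) ≈ 0.984808.
√(1 − cos²(π/18)) = sin(π/18) ≈ 0.1736482.
ω* = 2/(1+0.1736482) = 1.704088
Hence ρ(B_{ω*}) = 1.704088 − 1 = 0.704088.

ρ_SOR = 0.704088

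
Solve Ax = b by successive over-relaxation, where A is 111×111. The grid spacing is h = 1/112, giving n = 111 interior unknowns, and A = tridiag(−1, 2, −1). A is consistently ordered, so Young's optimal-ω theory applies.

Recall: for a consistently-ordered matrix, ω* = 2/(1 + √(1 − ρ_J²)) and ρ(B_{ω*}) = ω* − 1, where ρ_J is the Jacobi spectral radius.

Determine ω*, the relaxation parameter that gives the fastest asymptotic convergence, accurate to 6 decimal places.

spectrum of D⁻¹(L+U) = {cos(kπ/112) : 1≤k≤111}; ρ_J = cos(π/112) = 0.999607.
√(1−ρ_J²) = |sin(π/112)| = 0.0280463
[ω*] 2 ÷ (1 + 0.0280463) = 2 ÷ 1.0280463 = 1.945438.
and ρ(B_{ω*}) = 1.945438 − 1 = 0.945438.

ω* = 1.945438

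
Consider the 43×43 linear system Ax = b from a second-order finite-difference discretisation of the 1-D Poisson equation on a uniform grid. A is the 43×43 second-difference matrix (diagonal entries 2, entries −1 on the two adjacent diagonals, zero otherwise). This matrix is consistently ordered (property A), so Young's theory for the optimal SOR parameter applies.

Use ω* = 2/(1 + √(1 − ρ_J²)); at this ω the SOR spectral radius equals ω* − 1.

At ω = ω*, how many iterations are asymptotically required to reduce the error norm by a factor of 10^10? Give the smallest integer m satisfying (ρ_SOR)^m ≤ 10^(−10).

spectrum of D⁻¹(L+U) = {cos(kπ/44) : 1≤k≤43}; ρ_J = cos(π/44) = 0.9974521.
root = sin(π/44) = 0.0713392  (since 1−cos² = sin²).
Then 2/(1+√(1−ρ_J²)) = 2/(1+0.0713392); ω* = 2/1.0713392 = 1.8668224.
Hence ρ(B_{ω*}) = 1.8668224 − 1 = 0.8668224.
10·ln10 = 23.0259; −ln(0.8668224) = 0.142921; m = ⌈23.0259/0.142921⌉ = ⌈161.109⌉ = 162.

m = 162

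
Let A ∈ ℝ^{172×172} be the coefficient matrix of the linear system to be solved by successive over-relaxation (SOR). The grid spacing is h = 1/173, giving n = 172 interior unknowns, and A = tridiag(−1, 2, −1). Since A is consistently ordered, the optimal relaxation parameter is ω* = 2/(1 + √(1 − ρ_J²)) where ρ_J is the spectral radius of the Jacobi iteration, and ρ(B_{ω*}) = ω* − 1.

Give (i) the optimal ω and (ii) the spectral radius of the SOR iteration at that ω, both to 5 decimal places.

ω* = 1.96433, ρ_SOR = 0.96433

ρ_J = max_k |cos(kπ/173)| = cos(π/173) = 0.99984
1 − cos²(π/173) = sin²(π/173) ⇒ √(1−ρ_J²) = sin(π/173) = 0.018158.
ω* = 2/(1+0.018158) = 1.96433
ρ_SOR = ω* − 1 = 1.96433 − 1 = 0.96433.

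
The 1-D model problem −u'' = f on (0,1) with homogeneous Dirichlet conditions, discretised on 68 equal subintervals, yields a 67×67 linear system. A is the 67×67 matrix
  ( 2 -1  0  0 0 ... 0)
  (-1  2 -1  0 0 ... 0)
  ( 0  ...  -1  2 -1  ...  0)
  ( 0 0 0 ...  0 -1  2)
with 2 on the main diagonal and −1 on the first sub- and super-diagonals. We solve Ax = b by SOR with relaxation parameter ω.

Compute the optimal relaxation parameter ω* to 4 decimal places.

ω* = 1.9117

spectrum of D⁻¹(L+U) = {cos(kπ/68) : 1≤k≤67}; ρ_J = cos(π/68) = 0.9989.
√(1−ρ_J²) simplifies to sin(π/68) = 0.04618.
Then 2/(1+√(1−ρ_J²)) = 2/(1+0.04618); ω* = 2/1.04618 = 1.9117.
ρ(B_{ω*}) = ω*−1 = 0.9117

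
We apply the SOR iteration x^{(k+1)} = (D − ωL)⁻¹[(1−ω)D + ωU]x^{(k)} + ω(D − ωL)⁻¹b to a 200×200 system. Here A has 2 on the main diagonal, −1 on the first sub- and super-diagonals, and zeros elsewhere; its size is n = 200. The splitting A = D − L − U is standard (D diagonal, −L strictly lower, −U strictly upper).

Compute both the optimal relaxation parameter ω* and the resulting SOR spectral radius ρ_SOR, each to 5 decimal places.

ω* = 1.96922, ρ_SOR = 0.96922

With n=200, ρ(Jacobi) = cos(π/201) = 0.99988.
root = sin(π/201) = 0.015629  (since 1−cos² = sin²).
Then 2/(1+√(1−ρ_J²)) = 2/(1+0.015629); ω* = 2/1.015629 = 1.96922.
ρ(B_{ω*}) = ω*−1 = 0.96922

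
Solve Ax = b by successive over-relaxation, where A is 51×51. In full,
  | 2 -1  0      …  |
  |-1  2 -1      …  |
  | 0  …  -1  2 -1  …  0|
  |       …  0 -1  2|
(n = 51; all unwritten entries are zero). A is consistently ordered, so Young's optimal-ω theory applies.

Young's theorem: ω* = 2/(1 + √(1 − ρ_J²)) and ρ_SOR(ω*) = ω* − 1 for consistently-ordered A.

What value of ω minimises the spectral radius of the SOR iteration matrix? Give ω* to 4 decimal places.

ω* = 1.8861

½·tridiag(1,0,1) at n=51: λ_k = cos(kπ/52); max |λ| at k=1 ⇒ ρ_J = cos(π/52) ≈ 0.9982.
root = sin(π/52) = 0.06038  (since 1−cos² = sin²).
ω* = 2 / (1 + 0.06038) = 2 / 1.06038 ≈ 1.8861.
ρ_SOR = ω* − 1 ≈ 0.8861.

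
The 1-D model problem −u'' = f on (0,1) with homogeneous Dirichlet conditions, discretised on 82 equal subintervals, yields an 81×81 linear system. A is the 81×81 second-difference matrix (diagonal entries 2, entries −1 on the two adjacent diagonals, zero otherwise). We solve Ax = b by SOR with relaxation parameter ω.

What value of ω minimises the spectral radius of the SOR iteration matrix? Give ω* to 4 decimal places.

ω* = 1.9262

With n=81, ρ(Jacobi) = cos(π/82) = 0.9993.
√(1−ρ_J²) = |sin(π/82)| = 0.03830
ω* = 2 / (1 + 0.03830) = 2 / 1.03830 ≈ 1.9262.
ρ(B_{ω*}) = ω*−1 = 0.9262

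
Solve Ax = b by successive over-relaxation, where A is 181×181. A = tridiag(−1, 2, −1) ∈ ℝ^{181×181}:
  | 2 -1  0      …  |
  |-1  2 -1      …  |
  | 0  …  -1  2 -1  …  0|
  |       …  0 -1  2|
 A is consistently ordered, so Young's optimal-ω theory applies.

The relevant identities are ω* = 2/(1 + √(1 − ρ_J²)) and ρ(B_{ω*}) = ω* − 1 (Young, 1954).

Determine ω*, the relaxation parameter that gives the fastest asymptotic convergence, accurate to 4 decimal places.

ω* = 1.9661

[ρ_J] n=181: ρ(B_J) = cos(π/(n+1)) = cos(π/182) = 0.9999.
root = sin(π/182) = 0.01726  (since 1−cos² = sin²).
[ω*] 2 ÷ (1 + 0.01726) = 2 ÷ 1.01726 = 1.9661.
ρ(B_{ω*}) = ω*−1 = 0.9661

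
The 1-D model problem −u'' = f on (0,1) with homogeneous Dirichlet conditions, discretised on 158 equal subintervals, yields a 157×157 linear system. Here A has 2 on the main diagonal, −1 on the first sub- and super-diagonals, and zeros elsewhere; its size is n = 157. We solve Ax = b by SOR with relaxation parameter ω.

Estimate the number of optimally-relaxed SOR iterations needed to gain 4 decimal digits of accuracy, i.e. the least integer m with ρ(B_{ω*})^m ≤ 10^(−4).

With n=157, ρ(Jacobi) = cos(π/158) = 0.9998023.
√(1−ρ_J²) = |sin(π/158)| = 0.0198822
Young: ω* = 2/(1+√(1−ρ_J²)) = 2/(1+0.0198822) = 2/1.0198822 = 1.9610108.
At ω = 1.9610108 every |λ(B_ω)| = ω−1, so ρ_SOR = 0.9610108.
4·ln10 = 9.21034; −ln(0.9610108) = 0.0397696; m = ⌈9.21034/0.0397696⌉ = ⌈231.592⌉ = 232.

m = 232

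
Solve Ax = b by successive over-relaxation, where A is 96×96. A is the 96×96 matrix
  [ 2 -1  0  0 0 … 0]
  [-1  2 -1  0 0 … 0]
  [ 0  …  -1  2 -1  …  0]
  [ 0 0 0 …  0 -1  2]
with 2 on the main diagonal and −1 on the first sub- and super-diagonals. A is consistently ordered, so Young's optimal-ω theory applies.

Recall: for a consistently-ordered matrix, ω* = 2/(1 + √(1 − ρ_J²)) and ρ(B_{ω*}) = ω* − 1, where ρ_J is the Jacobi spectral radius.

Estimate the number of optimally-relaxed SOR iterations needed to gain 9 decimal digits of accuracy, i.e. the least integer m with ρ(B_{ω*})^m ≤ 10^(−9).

m = 320

½·tridiag(1,0,1) at n=96: λ_k = cos(kπ/97); max |λ| at k=1 ⇒ ρ_J = cos(π/97) ≈ 0.9994756.
√(1 − cos²(π/97)) = sin(π/97) ≈ 0.0323819.
ω* = 2/(1 + 0.0323819) = 2/1.0323819 = 1.9372676.
ρ_SOR = ω* − 1 = 1.9372676 − 1 = 0.9372676.
For 9 digits: m = 9·ln10 / (−ln 0.9372676) = 20.7233/0.0647864 = 319.871; round up → m = 320.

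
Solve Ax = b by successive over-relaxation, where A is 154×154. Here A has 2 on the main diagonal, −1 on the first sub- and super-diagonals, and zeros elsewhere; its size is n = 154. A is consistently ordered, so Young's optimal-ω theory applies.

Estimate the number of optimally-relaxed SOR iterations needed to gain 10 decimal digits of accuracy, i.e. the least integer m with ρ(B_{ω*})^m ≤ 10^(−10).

n=154: λ(B_J) = 1 − λ(A)/2 = cos(kπ/155); k=1 gives ρ_J = 0.9997946.
√(1 − cos²(π/155)) = sin(π/155) ≈ 0.0202670.
Young: ω* = 2/(1+√(1−ρ_J²)) = 2/(1+0.0202670) = 2/1.0202670 = 1.9602712.
ρ_SOR = ω* − 1 ≈ 0.9602712.
Need (0.9602712)^m ≤ 10^(−10): m ≥ 10·ln10/|ln 0.9602712| = 23.0259/0.0405395 = 567.987 ⇒ m = 568.

m = 568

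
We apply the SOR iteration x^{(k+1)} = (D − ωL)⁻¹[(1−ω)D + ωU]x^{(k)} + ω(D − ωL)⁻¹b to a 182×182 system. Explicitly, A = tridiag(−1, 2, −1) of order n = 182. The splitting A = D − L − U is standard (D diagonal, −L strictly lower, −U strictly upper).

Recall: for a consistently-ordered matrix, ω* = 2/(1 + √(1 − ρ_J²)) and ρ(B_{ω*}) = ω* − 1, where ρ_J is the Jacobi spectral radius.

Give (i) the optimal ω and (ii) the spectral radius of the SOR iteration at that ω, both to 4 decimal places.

ω* = 1.9662, ρ_SOR = 0.9662

½·tridiag(1,0,1) at n=182: λ_k = cos(kπ/183); max |λ| at k=1 ⇒ ρ_J = cos(π/183) ≈ 0.9999.
√(1−ρ_J²) simplifies to sin(π/183) = 0.01717.
ω* = 2/(1 + 0.01717) = 2/1.01717 = 1.9662.
and ρ(B_{ω*}) = 1.9662 − 1 = 0.9662.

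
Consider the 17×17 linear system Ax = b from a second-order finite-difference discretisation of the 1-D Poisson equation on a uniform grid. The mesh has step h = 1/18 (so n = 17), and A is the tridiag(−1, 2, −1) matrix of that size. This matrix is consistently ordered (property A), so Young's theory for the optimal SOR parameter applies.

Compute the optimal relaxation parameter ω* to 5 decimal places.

ω* = 1.70409

B_J for the 17×17 system has eigenvalues cos(kπ/18); ρ_J = cos(π/18) = 0.98481.
1 − cos²(π/18) = sin²(π/18) ⇒ √(1−ρ_J²) = sin(π/18) = 0.173648.
ω* = 2 / (1 + 0.173648) = 2 / 1.173648 ≈ 1.70409.
[ρ_SOR] ω* − 1 = 0.70409.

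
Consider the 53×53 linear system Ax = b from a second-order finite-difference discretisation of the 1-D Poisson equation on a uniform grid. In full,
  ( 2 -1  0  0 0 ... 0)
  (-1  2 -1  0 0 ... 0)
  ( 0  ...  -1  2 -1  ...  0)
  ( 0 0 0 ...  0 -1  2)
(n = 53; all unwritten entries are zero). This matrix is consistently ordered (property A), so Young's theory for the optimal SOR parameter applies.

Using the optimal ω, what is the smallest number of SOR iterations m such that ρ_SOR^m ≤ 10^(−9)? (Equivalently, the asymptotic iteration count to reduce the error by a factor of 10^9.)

m = 179

B_J for the 53×53 system has eigenvalues cos(kπ/54); ρ_J = cos(π/54) = 0.9983082.
√(1−ρ_J²) simplifies to sin(π/54) = 0.0581448.
ω* = 2/(1+0.0581448) = 1.8901005
and ρ(B_{ω*}) = 1.8901005 − 1 = 0.8901005.
Need (0.8901005)^m ≤ 10^(−9): m ≥ 9·ln10/|ln 0.8901005| = 20.7233/0.116421 = 178.003 ⇒ m = 179.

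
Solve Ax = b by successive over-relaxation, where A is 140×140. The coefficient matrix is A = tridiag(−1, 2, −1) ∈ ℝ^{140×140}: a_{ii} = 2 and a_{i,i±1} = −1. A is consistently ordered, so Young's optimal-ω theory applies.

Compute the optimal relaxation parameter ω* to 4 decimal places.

ω* = 1.9564

ρ_J = max_k |cos(kπ/141)| = cos(π/141) = 0.9998
√(1−ρ_J²) = |sin(π/141)| = 0.02228
So ω* = 2/1.02228 = 1.9564 (Young).
ρ_SOR = ω* − 1 ≈ 0.9564.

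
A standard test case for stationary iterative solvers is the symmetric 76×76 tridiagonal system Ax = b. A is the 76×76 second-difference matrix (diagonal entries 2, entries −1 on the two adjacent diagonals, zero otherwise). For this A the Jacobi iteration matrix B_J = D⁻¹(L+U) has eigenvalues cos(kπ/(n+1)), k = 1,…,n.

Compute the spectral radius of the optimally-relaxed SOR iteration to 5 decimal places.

ρ_SOR = 0.92162

[ρ_J] n=76: ρ(B_J) = cos(π/(n+1)) = cos(π/77) = 0.99917.
√(1 − cos²(π/77)) = sin(π/77) ≈ 0.040789.
Then 2/(1+√(1−ρ_J²)) = 2/(1+0.040789); ω* = 2/1.040789 = 1.92162.
and ρ(B_{ω*}) = 1.92162 − 1 = 0.92162.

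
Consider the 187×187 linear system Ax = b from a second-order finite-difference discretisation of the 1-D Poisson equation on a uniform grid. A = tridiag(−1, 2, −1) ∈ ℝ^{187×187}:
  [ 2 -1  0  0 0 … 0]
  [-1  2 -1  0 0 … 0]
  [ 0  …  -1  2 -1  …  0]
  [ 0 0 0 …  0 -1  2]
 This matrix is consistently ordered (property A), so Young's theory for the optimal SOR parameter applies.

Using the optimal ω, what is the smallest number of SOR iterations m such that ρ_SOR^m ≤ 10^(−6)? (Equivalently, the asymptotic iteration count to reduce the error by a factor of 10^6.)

spectrum of D⁻¹(L+U) = {cos(kπ/188) : 1≤k≤187}; ρ_J = cos(π/188) = 0.9998604.
√(1−ρ_J²) simplifies to sin(π/188) = 0.0167098.
Then 2/(1+√(1−ρ_J²)) = 2/(1+0.0167098); ω* = 2/1.0167098 = 1.9671297.
Hence ρ(B_{ω*}) = 1.9671297 − 1 = 0.9671297.
m ≥ 6·ln10 / (−ln 0.9671297) = 413.357; smallest integer m = 414.

m = 414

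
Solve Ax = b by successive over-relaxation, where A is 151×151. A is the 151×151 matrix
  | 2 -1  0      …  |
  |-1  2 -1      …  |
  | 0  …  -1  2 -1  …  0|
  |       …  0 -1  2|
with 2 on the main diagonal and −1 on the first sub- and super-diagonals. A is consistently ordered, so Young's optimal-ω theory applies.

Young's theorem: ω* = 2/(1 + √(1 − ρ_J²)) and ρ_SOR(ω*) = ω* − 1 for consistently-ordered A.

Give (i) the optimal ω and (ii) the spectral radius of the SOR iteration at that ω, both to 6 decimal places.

ω* = 1.959503, ρ_SOR = 0.959503

B_J for the 151×151 system has eigenvalues cos(kπ/152); ρ_J = cos(π/152) = 0.999786.
1 − cos²(π/152) = sin²(π/152) ⇒ √(1−ρ_J²) = sin(π/152) = 0.0206669.
ω* = 2/(1 + 0.0206669) = 2/1.0206669 = 1.959503.
ρ(B_{ω*}) = ω*−1 = 0.959503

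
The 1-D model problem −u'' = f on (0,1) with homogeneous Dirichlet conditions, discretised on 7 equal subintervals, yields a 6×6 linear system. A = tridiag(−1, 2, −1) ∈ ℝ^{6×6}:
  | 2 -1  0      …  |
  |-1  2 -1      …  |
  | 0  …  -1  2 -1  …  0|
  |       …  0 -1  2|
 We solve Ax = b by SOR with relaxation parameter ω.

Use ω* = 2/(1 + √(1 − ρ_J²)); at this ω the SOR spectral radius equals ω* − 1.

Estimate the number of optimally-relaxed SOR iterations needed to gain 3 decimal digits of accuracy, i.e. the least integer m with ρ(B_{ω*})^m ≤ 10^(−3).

m = 8

B_J for the 6×6 system has eigenvalues cos(kπ/7); ρ_J = cos(π/7) = 0.9009689.
√(1−ρ_J²) = |sin(π/7)| = 0.4338837
Young: ω* = 2/(1+√(1−ρ_J²)) = 2/(1+0.4338837) = 2/1.4338837 = 1.3948133.
ρ_SOR = ω* − 1 ≈ 0.3948133.
Need (0.3948133)^m ≤ 10^(−3): m ≥ 3·ln10/|ln 0.3948133| = 6.90776/0.929342 = 7.433 ⇒ m = 8.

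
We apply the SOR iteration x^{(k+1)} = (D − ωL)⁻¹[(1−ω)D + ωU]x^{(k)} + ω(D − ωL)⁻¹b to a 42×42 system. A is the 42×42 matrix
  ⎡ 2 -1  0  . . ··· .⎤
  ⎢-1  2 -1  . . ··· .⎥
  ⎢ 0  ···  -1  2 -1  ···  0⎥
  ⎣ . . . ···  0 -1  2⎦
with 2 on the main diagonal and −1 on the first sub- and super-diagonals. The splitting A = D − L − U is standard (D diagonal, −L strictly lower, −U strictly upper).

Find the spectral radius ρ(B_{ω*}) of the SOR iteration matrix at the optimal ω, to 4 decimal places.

ρ_SOR = 0.8639

n=42: λ(B_J) = 1 − λ(A)/2 = cos(kπ/43); k=1 gives ρ_J = 0.9973.
√(1−ρ_J²) simplifies to sin(π/43) = 0.07300.
ω* = 2/(1 + 0.07300) = 2/1.07300 = 1.8639.
and ρ(B_{ω*}) = 1.8639 − 1 = 0.8639.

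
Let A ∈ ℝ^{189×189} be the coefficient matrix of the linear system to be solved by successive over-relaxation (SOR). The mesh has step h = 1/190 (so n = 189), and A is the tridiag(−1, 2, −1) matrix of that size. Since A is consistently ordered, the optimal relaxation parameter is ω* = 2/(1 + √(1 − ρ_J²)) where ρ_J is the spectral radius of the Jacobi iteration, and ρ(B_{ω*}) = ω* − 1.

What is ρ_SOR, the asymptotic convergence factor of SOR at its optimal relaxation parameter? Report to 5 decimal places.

[ρ_J] n=189: ρ(B_J) = cos(π/(n+1)) = cos(π/190) = 0.99986.
√(1−ρ_J²) = |sin(π/190)| = 0.016534
So ω* = 2/1.016534 = 1.96747 (Young).
and ρ(B_{ω*}) = 1.96747 − 1 = 0.96747.

ρ_SOR = 0.96747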